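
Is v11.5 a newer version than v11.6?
No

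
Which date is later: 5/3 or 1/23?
5/3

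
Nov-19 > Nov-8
True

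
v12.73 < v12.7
False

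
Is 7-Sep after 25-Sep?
No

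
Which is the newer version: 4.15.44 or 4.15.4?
4.15.44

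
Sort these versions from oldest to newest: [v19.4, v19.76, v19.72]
[v19.4, v19.72, v19.76]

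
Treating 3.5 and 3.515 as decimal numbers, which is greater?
3.515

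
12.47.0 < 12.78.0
True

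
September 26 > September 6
True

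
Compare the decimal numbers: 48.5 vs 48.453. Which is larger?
48.5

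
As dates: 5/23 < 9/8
True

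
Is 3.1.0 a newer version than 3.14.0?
No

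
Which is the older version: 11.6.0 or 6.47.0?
6.47.0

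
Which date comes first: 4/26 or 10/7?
4/26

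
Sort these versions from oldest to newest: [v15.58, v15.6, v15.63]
[v15.6, v15.58, v15.63]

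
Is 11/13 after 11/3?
Yes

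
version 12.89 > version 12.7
True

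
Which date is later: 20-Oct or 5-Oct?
20-Oct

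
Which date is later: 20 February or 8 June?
8 June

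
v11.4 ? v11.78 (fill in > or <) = <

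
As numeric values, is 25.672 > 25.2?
True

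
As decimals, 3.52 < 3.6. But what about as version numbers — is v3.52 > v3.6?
True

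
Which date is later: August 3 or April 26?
August 3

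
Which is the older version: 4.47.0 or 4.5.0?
4.5.0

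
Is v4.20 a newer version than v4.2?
Yes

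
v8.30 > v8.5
True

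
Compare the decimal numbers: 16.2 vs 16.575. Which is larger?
16.575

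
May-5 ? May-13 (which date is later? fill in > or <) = <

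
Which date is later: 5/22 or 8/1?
8/1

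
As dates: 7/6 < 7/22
True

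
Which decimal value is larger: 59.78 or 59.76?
59.78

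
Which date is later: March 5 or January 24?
March 5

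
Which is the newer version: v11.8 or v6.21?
v11.8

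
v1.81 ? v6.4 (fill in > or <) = <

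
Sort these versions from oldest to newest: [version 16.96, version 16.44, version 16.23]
[version 16.23, version 16.44, version 16.96]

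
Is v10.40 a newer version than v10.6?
Yes. Version numbers are compared segment by segment as integers, not as decimals: minor version 40 > 6, so v10.40 > v10.6 (even though the decimal 10.40 < 10.6).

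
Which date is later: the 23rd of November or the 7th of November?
the 23rd of November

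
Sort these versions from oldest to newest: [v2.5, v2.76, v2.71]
[v2.5, v2.71, v2.76]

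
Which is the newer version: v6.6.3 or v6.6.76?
v6.6.76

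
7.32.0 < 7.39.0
True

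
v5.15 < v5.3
False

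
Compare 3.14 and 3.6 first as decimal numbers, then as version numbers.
As decimals: 3.14 < 3.6. As versions: v3.14 > v3.6 (minor version 14 > 6).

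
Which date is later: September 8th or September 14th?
September 14th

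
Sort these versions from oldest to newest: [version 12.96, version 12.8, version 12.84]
[version 12.8, version 12.84, version 12.96]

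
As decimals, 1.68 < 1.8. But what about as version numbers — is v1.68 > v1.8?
True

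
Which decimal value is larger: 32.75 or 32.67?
32.75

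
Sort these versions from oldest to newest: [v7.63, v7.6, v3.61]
[v3.61, v7.6, v7.63]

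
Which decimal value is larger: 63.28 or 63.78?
63.78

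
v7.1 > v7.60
False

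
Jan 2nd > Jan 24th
False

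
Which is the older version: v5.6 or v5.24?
v5.6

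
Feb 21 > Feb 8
True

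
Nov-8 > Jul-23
True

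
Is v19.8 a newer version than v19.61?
No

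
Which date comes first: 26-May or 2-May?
2-May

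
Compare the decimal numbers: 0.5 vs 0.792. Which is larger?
0.792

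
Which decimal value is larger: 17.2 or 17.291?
17.291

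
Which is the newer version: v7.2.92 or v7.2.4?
v7.2.92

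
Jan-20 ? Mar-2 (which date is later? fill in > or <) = <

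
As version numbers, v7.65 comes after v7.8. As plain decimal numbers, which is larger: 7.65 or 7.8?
7.8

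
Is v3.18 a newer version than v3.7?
Yes. Version numbers are compared segment by segment as integers, not as decimals: minor version 18 > 7, so v3.18 > v3.7 (even though the decimal 3.18 < 3.7).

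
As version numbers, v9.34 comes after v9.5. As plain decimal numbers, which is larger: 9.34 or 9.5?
9.5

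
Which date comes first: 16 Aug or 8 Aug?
8 Aug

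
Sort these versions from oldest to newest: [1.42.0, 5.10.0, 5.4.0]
[1.42.0, 5.4.0, 5.10.0]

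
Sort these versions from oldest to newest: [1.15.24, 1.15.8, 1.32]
[1.15.8, 1.15.24, 1.32]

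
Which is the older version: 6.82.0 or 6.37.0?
6.37.0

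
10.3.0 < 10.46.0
True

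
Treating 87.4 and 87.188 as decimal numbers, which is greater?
87.4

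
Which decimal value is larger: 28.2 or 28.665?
28.665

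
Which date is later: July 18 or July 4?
July 18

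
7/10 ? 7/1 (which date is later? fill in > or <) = >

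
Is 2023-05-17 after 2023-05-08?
Yes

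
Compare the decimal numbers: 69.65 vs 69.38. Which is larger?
69.65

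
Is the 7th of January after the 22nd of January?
No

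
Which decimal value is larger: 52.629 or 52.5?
52.629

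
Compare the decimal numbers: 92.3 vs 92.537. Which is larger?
92.537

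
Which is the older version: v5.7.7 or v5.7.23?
v5.7.7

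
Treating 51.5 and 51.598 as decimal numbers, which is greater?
51.598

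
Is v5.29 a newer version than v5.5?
Yes. Version numbers are compared segment by segment as integers, not as decimals: minor version 29 > 5, so v5.29 > v5.5 (even though the decimal 5.29 < 5.5).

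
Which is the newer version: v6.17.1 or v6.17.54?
v6.17.54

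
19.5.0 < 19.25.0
True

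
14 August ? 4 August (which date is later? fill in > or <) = >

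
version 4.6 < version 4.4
False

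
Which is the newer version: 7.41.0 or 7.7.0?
7.41.0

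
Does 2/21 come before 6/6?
Yes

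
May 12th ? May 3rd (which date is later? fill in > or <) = >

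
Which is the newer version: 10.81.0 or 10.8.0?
10.81.0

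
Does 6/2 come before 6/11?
Yes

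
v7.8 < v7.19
True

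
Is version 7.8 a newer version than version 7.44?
No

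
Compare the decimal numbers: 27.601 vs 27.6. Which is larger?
27.601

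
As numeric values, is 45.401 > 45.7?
False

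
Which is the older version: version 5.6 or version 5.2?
version 5.2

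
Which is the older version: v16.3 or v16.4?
v16.3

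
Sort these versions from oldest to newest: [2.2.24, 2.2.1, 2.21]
[2.2.1, 2.2.24, 2.21]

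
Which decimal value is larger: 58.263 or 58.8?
58.8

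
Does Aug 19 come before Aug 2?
No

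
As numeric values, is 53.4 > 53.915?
False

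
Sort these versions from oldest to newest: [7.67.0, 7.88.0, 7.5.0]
[7.5.0, 7.67.0, 7.88.0]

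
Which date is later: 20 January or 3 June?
3 June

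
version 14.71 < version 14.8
False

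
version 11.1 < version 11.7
True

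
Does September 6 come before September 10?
Yes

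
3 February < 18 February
True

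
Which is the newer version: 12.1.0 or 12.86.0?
12.86.0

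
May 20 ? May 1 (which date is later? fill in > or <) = >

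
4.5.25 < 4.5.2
False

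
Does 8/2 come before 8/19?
Yes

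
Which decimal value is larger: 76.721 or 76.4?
76.721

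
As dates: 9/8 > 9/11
False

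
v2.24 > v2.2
True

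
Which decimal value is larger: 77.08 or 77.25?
77.25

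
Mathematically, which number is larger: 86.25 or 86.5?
86.5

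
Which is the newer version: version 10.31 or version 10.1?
version 10.31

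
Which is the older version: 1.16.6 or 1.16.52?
1.16.6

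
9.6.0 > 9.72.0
False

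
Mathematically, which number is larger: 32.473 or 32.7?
32.7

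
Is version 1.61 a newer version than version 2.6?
No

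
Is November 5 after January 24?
Yes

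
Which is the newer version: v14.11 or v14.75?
v14.75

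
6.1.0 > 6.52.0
False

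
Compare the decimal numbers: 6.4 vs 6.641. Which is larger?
6.641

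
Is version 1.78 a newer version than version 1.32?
Yes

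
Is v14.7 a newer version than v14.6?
Yes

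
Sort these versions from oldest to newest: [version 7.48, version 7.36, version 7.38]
[version 7.36, version 7.38, version 7.48]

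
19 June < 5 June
False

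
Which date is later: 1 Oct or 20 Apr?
1 Oct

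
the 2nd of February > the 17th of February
False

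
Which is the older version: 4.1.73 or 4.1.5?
4.1.5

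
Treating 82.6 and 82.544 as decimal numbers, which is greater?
82.6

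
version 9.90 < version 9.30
False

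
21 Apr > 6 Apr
True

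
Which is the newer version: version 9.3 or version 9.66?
version 9.66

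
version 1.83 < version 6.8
True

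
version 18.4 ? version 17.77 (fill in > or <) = >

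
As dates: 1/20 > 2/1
False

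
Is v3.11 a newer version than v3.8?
Yes. Version numbers are compared segment by segment as integers, not as decimals: minor version 11 > 8, so v3.11 > v3.8 (even though the decimal 3.11 < 3.8).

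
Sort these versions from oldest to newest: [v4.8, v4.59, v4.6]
[v4.6, v4.8, v4.59]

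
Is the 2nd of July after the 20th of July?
No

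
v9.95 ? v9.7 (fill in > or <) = >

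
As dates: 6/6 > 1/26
True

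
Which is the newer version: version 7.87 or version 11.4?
version 11.4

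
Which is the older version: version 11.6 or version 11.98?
version 11.6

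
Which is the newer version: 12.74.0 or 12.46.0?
12.74.0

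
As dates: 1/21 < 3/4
True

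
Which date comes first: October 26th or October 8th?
October 8th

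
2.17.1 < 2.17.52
True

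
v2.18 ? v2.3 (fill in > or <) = >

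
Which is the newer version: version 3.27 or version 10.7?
version 10.7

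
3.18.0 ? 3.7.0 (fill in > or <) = >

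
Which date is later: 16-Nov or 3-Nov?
16-Nov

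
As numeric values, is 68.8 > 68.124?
True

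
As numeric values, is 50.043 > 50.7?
False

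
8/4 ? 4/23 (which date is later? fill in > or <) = >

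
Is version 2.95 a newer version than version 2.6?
Yes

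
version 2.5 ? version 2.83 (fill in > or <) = <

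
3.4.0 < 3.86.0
True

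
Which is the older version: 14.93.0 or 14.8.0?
14.8.0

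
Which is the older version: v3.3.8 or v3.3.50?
v3.3.8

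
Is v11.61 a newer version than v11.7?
Yes. Version numbers are compared segment by segment as integers, not as decimals: minor version 61 > 7, so v11.61 > v11.7 (even though the decimal 11.61 < 11.7).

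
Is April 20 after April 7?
Yes. Day 20 comes after day 7 in April — this is a date comparison, not a decimal one (the decimal 4.20 would be smaller than 4.7).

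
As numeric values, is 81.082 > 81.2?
False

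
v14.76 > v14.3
True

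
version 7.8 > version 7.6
True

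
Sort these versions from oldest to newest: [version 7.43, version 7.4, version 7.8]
[version 7.4, version 7.8, version 7.43]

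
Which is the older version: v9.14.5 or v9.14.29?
v9.14.5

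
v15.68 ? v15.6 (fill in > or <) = >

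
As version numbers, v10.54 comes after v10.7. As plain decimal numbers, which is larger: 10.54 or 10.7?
10.7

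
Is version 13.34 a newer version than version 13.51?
No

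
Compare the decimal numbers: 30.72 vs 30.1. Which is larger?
30.72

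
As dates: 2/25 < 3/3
True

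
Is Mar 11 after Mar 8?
Yes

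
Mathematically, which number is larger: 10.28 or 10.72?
10.72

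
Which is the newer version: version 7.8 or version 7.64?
version 7.64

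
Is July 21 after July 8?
Yes. Day 21 comes after day 8 in July — this is a date comparison, not a decimal one (the decimal 7.21 would be smaller than 7.8).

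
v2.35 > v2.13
True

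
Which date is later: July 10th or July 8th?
July 10th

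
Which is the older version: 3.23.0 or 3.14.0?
3.14.0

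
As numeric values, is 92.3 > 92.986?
False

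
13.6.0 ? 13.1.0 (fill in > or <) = >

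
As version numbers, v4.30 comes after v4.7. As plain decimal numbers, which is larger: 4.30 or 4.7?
4.7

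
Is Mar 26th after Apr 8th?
No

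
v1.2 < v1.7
True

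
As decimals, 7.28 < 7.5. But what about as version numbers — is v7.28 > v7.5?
True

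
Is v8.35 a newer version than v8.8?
Yes. Version numbers are compared segment by segment as integers, not as decimals: minor version 35 > 8, so v8.35 > v8.8 (even though the decimal 8.35 < 8.8).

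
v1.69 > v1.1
True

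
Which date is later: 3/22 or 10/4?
10/4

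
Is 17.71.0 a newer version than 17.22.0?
Yes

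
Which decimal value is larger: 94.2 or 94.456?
94.456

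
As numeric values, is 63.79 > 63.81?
False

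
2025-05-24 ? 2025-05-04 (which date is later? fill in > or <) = >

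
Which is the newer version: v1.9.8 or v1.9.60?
v1.9.60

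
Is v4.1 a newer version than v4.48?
No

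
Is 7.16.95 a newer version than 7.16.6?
Yes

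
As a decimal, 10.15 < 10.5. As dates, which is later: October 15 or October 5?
October 15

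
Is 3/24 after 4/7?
No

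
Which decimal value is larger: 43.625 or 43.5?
43.625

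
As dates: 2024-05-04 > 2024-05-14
False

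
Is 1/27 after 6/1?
No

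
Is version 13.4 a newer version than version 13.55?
No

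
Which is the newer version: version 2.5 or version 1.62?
version 2.5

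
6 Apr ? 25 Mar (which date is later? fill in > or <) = >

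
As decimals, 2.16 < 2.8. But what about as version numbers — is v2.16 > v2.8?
True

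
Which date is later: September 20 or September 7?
September 20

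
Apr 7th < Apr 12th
True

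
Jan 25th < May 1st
True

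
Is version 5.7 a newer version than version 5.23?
No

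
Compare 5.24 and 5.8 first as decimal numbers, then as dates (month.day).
As decimals: 5.24 < 5.8. As dates: 5/24 is later than 5/8 (day 24 > day 8).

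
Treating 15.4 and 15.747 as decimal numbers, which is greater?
15.747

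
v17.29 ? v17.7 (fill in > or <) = >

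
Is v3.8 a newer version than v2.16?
Yes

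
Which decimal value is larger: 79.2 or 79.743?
79.743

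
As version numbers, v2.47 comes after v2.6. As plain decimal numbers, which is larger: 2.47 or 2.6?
2.6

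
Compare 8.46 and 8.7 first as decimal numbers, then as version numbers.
As decimals: 8.46 < 8.7. As versions: v8.46 > v8.7 (minor version 46 > 7).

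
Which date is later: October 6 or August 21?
October 6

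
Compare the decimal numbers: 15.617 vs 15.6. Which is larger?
15.617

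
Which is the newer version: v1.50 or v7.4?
v7.4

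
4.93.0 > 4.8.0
True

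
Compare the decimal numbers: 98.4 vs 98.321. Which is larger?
98.4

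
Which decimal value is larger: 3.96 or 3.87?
3.96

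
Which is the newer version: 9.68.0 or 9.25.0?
9.68.0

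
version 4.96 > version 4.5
True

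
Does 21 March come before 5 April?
Yes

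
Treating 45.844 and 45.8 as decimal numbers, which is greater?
45.844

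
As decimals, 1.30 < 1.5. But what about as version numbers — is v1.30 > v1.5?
True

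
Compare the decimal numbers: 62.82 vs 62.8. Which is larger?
62.82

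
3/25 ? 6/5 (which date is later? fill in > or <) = <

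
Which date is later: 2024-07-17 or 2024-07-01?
2024-07-17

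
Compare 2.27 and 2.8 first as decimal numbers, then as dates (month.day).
As decimals: 2.27 < 2.8. As dates: 2/27 is later than 2/8 (day 27 > day 8).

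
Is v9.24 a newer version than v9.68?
No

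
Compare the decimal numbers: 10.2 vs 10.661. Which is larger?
10.661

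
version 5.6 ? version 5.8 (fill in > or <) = <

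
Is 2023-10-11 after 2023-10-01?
Yes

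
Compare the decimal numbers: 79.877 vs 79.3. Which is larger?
79.877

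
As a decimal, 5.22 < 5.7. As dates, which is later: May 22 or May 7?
May 22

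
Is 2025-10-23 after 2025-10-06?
Yes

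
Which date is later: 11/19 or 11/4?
11/19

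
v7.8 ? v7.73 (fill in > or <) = <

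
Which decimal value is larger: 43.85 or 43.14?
43.85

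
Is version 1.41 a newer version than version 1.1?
Yes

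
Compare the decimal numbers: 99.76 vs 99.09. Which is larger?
99.76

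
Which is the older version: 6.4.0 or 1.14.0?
1.14.0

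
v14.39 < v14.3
False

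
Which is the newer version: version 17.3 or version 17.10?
version 17.10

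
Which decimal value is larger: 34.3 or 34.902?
34.902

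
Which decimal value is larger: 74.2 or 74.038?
74.2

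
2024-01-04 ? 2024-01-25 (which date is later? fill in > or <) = <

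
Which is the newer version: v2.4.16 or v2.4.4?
v2.4.16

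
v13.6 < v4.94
False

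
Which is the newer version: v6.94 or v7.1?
v7.1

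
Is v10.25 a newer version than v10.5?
Yes. Version numbers are compared segment by segment as integers, not as decimals: minor version 25 > 5, so v10.25 > v10.5 (even though the decimal 10.25 < 10.5).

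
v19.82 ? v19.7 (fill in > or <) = >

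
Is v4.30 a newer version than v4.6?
Yes. Version numbers are compared segment by segment as integers, not as decimals: minor version 30 > 6, so v4.30 > v4.6 (even though the decimal 4.30 < 4.6).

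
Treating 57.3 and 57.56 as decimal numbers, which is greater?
57.56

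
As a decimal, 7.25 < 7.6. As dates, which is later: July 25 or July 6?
July 25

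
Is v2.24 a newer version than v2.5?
Yes. Version numbers are compared segment by segment as integers, not as decimals: minor version 24 > 5, so v2.24 > v2.5 (even though the decimal 2.24 < 2.5).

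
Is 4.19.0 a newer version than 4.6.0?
Yes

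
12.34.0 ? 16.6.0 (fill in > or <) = <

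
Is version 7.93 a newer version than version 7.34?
Yes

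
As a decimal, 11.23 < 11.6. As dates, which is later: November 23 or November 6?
November 23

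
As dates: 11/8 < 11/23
True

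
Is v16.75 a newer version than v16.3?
Yes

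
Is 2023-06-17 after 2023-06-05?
Yes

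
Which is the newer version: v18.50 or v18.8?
v18.50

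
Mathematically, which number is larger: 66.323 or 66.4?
66.4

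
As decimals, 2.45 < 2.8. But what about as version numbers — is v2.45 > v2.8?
True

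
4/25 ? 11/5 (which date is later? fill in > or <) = <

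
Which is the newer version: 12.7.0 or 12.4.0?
12.7.0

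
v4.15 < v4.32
True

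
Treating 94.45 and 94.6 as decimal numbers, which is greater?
94.6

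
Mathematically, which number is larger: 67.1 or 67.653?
67.653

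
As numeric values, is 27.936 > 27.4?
True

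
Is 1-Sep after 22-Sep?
No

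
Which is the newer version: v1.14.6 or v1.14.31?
v1.14.31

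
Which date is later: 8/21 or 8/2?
8/21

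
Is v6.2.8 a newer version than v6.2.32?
No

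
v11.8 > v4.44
True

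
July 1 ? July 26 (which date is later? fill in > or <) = <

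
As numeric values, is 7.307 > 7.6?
False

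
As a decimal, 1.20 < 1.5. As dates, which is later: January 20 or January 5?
January 20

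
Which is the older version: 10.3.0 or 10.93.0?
10.3.0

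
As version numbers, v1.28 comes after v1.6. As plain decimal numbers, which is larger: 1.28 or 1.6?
1.6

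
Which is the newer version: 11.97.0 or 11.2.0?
11.97.0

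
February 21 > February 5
True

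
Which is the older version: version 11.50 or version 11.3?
version 11.3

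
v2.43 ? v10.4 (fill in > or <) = <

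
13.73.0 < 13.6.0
False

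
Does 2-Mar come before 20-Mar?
Yes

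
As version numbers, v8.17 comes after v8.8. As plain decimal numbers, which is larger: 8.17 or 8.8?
8.8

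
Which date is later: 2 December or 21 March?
2 December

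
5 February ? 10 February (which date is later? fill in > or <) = <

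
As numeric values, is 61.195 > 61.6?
False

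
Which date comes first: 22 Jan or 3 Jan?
3 Jan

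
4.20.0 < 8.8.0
True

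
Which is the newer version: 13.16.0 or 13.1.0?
13.16.0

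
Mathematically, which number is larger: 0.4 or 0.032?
0.4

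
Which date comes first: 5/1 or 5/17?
5/1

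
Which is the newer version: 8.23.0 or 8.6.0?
8.23.0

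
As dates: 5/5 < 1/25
False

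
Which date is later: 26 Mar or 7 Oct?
7 Oct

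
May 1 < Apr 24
False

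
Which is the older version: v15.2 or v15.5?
v15.2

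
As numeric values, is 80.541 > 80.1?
True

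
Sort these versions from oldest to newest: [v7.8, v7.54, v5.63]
[v5.63, v7.8, v7.54]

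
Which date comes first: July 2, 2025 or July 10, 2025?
July 2, 2025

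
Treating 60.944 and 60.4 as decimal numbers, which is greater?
60.944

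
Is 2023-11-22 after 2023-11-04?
Yes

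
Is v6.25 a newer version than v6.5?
Yes. Version numbers are compared segment by segment as integers, not as decimals: minor version 25 > 5, so v6.25 > v6.5 (even though the decimal 6.25 < 6.5).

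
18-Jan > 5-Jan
True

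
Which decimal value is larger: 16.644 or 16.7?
16.7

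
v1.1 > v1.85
False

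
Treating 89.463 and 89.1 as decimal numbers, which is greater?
89.463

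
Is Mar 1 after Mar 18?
No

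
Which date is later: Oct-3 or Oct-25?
Oct-25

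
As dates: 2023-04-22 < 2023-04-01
False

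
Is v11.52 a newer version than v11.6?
Yes. Version numbers are compared segment by segment as integers, not as decimals: minor version 52 > 6, so v11.52 > v11.6 (even though the decimal 11.52 < 11.6).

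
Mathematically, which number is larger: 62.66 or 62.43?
62.66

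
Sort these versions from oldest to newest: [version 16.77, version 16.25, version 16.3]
[version 16.3, version 16.25, version 16.77]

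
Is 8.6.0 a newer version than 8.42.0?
No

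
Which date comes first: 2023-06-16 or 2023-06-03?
2023-06-03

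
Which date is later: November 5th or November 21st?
November 21st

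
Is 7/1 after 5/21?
Yes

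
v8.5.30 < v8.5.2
False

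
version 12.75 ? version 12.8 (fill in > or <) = >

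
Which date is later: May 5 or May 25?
May 25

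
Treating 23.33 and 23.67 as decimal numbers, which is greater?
23.67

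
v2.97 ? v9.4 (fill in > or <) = <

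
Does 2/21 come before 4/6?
Yes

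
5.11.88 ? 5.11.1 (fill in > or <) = >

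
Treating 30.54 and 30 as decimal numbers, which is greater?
30.54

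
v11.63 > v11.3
True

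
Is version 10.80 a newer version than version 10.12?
Yes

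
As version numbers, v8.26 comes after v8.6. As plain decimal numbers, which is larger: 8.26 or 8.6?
8.6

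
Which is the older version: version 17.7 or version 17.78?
version 17.7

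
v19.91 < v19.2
False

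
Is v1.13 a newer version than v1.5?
Yes. Version numbers are compared segment by segment as integers, not as decimals: minor version 13 > 5, so v1.13 > v1.5 (even though the decimal 1.13 < 1.5).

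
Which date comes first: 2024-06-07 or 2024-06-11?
2024-06-07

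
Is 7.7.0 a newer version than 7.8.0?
No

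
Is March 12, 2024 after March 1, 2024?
Yes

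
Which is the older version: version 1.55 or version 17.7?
version 1.55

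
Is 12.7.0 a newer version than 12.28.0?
No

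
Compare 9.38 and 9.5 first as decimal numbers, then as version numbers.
As decimals: 9.38 < 9.5. As versions: v9.38 > v9.5 (minor version 38 > 5).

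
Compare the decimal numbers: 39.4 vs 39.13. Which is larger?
39.4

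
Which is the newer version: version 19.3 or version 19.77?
version 19.77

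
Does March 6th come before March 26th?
Yes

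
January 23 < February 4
True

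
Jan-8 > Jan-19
False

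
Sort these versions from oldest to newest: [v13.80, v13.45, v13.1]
[v13.1, v13.45, v13.80]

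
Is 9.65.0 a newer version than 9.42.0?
Yes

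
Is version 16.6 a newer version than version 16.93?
No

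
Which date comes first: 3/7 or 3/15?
3/7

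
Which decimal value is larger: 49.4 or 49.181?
49.4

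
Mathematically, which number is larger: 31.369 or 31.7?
31.7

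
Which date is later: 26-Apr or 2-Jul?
2-Jul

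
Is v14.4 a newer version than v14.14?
No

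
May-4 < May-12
True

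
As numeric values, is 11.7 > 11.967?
False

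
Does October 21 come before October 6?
No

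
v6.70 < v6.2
False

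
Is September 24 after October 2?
No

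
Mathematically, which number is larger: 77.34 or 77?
77.34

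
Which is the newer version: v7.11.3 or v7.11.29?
v7.11.29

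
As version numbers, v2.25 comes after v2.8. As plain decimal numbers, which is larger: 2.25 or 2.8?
2.8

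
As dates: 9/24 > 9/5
True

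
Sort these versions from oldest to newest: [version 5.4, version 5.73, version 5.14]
[version 5.4, version 5.14, version 5.73]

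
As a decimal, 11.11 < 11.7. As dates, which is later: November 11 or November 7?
November 11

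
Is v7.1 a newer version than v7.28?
No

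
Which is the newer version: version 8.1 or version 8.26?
version 8.26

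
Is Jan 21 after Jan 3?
Yes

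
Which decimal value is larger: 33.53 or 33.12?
33.53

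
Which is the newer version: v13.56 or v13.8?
v13.56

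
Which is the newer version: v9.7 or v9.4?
v9.7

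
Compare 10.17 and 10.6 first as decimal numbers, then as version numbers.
As decimals: 10.17 < 10.6. As versions: v10.17 > v10.6 (minor version 17 > 6).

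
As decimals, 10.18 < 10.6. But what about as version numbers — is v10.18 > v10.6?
True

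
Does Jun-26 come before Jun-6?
No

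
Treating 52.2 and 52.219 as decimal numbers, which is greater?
52.219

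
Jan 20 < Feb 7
True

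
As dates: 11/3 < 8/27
False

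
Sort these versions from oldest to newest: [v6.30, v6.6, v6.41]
[v6.6, v6.30, v6.41]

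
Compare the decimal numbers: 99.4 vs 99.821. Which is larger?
99.821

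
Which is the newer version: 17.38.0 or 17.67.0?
17.67.0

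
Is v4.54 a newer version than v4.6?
Yes. Version numbers are compared segment by segment as integers, not as decimals: minor version 54 > 6, so v4.54 > v4.6 (even though the decimal 4.54 < 4.6).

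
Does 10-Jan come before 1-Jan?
No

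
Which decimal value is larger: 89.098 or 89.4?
89.4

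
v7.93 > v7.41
True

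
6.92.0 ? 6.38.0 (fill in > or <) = >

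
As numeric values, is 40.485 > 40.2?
True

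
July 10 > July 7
True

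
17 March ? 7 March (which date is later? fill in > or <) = >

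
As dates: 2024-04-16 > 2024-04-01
True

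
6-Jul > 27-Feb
True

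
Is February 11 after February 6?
Yes. Day 11 comes after day 6 in February — this is a date comparison, not a decimal one (the decimal 2.11 would be smaller than 2.6).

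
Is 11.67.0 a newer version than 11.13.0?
Yes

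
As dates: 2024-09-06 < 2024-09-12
True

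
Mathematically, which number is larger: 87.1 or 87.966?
87.966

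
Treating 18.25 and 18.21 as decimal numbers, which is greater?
18.25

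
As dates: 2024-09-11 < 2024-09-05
False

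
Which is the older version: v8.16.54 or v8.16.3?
v8.16.3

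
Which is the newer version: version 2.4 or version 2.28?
version 2.28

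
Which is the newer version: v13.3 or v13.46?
v13.46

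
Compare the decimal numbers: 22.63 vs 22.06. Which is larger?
22.63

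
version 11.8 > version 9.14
True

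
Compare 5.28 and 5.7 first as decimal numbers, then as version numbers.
As decimals: 5.28 < 5.7. As versions: v5.28 > v5.7 (minor version 28 > 7).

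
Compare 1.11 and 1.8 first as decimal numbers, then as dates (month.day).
As decimals: 1.11 < 1.8. As dates: 1/11 is later than 1/8 (day 11 > day 8).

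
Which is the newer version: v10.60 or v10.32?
v10.60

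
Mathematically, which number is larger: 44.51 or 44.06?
44.51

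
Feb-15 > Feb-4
True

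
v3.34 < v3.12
False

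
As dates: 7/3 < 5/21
False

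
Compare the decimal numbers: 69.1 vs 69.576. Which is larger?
69.576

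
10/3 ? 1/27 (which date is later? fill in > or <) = >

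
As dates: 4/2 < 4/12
True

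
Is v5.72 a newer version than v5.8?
Yes. Version numbers are compared segment by segment as integers, not as decimals: minor version 72 > 8, so v5.72 > v5.8 (even though the decimal 5.72 < 5.8).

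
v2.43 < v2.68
True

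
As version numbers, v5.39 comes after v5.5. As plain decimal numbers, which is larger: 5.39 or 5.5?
5.5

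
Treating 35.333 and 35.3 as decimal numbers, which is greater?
35.333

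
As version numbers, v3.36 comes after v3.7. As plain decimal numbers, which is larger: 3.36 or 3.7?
3.7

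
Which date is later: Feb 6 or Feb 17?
Feb 17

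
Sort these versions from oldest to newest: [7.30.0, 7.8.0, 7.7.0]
[7.7.0, 7.8.0, 7.30.0]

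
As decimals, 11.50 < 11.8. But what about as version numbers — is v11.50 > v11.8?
True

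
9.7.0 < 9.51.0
True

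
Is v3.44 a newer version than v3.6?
Yes. Version numbers are compared segment by segment as integers, not as decimals: minor version 44 > 6, so v3.44 > v3.6 (even though the decimal 3.44 < 3.6).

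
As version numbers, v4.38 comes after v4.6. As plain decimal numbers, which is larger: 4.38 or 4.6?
4.6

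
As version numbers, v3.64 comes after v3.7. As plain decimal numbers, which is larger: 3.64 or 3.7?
3.7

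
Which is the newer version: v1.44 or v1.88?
v1.88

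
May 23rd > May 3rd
True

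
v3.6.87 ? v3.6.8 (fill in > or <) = >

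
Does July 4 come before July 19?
Yes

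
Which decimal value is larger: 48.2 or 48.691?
48.691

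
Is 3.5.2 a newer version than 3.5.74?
No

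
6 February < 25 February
True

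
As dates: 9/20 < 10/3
True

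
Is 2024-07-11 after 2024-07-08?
Yes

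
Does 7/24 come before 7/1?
No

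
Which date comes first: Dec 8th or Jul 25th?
Jul 25th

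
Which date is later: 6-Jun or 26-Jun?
26-Jun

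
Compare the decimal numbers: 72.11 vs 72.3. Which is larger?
72.3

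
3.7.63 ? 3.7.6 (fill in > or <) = >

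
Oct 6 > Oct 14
False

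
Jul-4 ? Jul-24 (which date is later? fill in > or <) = <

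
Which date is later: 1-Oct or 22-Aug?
1-Oct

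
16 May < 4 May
False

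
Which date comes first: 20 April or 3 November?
20 April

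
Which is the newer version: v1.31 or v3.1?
v3.1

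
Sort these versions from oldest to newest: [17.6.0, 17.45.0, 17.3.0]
[17.3.0, 17.6.0, 17.45.0]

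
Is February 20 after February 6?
Yes. Day 20 comes after day 6 in February — this is a date comparison, not a decimal one (the decimal 2.20 would be smaller than 2.6).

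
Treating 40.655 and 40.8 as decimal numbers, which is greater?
40.8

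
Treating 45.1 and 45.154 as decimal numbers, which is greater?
45.154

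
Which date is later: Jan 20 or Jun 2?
Jun 2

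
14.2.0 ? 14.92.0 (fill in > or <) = <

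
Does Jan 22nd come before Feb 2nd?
Yes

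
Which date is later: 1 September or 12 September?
12 September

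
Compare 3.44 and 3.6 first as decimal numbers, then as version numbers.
As decimals: 3.44 < 3.6. As versions: v3.44 > v3.6 (minor version 44 > 6).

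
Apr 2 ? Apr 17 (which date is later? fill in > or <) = <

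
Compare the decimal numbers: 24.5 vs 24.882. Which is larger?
24.882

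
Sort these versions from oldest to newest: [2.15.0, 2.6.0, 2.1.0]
[2.1.0, 2.6.0, 2.15.0]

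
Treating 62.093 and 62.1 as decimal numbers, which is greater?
62.1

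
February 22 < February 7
False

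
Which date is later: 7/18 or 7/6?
7/18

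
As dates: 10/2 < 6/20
False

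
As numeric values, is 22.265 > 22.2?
True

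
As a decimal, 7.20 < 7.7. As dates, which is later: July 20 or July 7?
July 20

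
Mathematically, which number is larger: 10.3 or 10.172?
10.3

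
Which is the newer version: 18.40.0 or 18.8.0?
18.40.0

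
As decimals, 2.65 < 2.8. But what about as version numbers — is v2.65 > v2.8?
True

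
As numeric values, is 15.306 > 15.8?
False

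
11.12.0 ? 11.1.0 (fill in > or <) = >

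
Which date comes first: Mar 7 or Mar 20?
Mar 7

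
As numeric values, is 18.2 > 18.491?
False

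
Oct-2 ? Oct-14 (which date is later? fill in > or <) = <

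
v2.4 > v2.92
False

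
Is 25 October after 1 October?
Yes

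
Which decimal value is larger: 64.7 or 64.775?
64.775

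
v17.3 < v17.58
True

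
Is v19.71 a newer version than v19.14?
Yes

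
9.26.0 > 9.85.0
False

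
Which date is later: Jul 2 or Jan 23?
Jul 2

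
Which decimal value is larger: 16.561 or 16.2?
16.561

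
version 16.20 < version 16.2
False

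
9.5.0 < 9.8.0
True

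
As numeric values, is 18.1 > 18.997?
False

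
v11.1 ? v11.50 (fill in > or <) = <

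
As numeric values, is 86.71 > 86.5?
True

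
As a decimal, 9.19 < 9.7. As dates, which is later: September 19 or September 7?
September 19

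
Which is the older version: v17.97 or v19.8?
v17.97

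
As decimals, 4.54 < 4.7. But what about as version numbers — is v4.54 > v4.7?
True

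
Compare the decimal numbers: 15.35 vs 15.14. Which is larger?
15.35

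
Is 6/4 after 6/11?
No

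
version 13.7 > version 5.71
True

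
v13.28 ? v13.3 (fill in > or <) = >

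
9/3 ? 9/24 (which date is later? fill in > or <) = <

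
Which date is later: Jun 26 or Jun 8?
Jun 26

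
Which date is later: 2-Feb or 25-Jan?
2-Feb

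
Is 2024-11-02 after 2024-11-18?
No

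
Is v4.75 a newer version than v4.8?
Yes. Version numbers are compared segment by segment as integers, not as decimals: minor version 75 > 8, so v4.75 > v4.8 (even though the decimal 4.75 < 4.8).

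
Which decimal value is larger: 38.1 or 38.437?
38.437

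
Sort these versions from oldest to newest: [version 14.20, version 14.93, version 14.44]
[version 14.20, version 14.44, version 14.93]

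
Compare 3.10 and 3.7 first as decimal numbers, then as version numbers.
As decimals: 3.10 < 3.7. As versions: v3.10 > v3.7 (minor version 10 > 7).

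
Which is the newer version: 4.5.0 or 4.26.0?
4.26.0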